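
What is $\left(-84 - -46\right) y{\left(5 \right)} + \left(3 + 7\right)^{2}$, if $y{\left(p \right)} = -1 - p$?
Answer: $328$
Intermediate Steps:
$\left(-84 - -46\right) y{\left(5 \right)} + \left(3 + 7\right)^{2} = \left(-84 - -46\right) \left(-1 - 5\right) + \left(3 + 7\right)^{2} = \left(-84 + 46\right) \left(-1 - 5\right) + 10^{2} = \left(-38\right) \left(-6\right) + 100 = 228 + 100 = 328$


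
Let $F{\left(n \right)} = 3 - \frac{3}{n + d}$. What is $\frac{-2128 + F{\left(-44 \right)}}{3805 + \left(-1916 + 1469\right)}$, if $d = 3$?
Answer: $- \frac{43561}{68839} \approx -0.6328$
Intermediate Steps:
$F{\left(n \right)} = 3 - \frac{3}{3 + n}$ ($F{\left(n \right)} = 3 - \frac{3}{n + 3} = 3 - \frac{3}{3 + n}$)
$\frac{-2128 + F{\left(-44 \right)}}{3805 + \left(-1916 + 1469\right)} = \frac{-2128 + \frac{3 \left(2 - 44\right)}{3 - 44}}{3805 + \left(-1916 + 1469\right)} = \frac{-2128 + 3 \frac{1}{-41} \left(-42\right)}{3805 - 447} = \frac{-2128 + 3 \left(- \frac{1}{41}\right) \left(-42\right)}{3358} = \left(-2128 + \frac{126}{41}\right) \frac{1}{3358} = \left(- \frac{87122}{41}\right) \frac{1}{3358} = - \frac{43561}{68839}$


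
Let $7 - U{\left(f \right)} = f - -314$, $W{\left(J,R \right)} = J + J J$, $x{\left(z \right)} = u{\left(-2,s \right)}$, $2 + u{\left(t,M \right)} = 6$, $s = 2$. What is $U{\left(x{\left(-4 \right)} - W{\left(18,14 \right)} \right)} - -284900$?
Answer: $284931$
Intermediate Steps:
$u{\left(t,M \right)} = 4$ ($u{\left(t,M \right)} = -2 + 6 = 4$)
$x{\left(z \right)} = 4$
$W{\left(J,R \right)} = J + J^{2}$
$U{\left(f \right)} = -307 - f$ ($U{\left(f \right)} = 7 - \left(f - -314\right) = 7 - \left(f + 314\right) = 7 - \left(314 + f\right) = -307 - f$)
$U{\left(x{\left(-4 \right)} - W{\left(18,14 \right)} \right)} - -284900 = \left(-307 - \left(4 - 18 \left(1 + 18\right)\right)\right) - -284900 = \left(-307 - \left(4 - 18 \cdot 19\right)\right) + 284900 = \left(-307 - \left(4 - 342\right)\right) + 284900 = \left(-307 - -338\right) + 284900 = \left(-307 + 338\right) + 284900 = 31 + 284900 = 284931$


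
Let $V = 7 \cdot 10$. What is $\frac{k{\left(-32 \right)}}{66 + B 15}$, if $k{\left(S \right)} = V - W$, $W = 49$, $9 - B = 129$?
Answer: $- \frac{7}{578} \approx -0.012111$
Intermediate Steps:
$B = -120$ ($B = 9 - 129 = -120$)
$V = 70$
$k{\left(S \right)} = 21$ ($k{\left(S \right)} = 70 - 49 = 21$)
$\frac{k{\left(-32 \right)}}{66 + B 15} = \frac{21}{66 - 1800} = \frac{21}{-1734} = 21 \left(- \frac{1}{1734}\right) = - \frac{7}{578}$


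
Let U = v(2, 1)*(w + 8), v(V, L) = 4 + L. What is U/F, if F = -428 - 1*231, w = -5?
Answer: -15/659 ≈ -0.022762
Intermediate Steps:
U = 15 (U = (4 + 1)*(-5 + 8) = 5*3 = 15)
F = -659 (F = -428 - 231 = -659)
U/F = 15/(-659) = 15*(-1/659) = -15/659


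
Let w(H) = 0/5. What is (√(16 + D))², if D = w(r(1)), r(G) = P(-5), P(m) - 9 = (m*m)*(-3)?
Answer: 16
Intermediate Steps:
P(m) = 9 - 3*m² (P(m) = 9 + (m*m)*(-3) = 9 + m²*(-3) = 9 - 3*m²)
r(G) = -66 (r(G) = 9 - 3*(-5)² = 9 - 3*25 = 9 - 75 = -66)
w(H) = 0 (w(H) = 0*(⅕) = 0)
D = 0
(√(16 + D))² = (√(16 + 0))² = (√16)² = 4² = 16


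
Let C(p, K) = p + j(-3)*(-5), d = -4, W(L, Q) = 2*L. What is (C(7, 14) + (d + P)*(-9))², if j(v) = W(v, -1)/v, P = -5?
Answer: 6084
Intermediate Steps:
j(v) = 2 (j(v) = (2*v)/v = 2)
C(p, K) = -10 + p (C(p, K) = p + 2*(-5) = p - 10 = -10 + p)
(C(7, 14) + (d + P)*(-9))² = ((-10 + 7) + (-4 - 5)*(-9))² = (-3 - 9*(-9))² = (-3 + 81)² = 78² = 6084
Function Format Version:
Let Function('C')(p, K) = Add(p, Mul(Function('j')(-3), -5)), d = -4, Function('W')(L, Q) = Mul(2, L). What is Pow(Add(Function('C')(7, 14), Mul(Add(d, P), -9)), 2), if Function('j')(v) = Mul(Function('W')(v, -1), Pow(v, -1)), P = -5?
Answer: 6084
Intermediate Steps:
Function('j')(v) = 2 (Function('j')(v) = Mul(Mul(2, v), Pow(v, -1)) = 2)
Function('C')(p, K) = Add(-10, p) (Function('C')(p, K) = Add(p, Mul(2, -5)) = Add(p, -10) = Add(-10, p))
Pow(Add(Function('C')(7, 14), Mul(Add(d, P), -9)), 2) = Pow(Add(Add(-10, 7), Mul(Add(-4, -5), -9)), 2) = Pow(Add(-3, Mul(-9, -9)), 2) = Pow(Add(-3, 81), 2) = Pow(78, 2) = 6084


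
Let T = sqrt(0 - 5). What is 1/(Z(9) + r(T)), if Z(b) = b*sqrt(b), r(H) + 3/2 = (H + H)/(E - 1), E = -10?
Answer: 12342/314801 + 88*I*sqrt(5)/314801 ≈ 0.039206 + 0.00062507*I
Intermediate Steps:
T = I*sqrt(5) (T = sqrt(-5) = I*sqrt(5) ≈ 2.2361*I)
r(H) = -3/2 - 2*H/11 (r(H) = -3/2 + (H + H)/(-10 - 1) = -3/2 + (2*H)/(-11) = -3/2 + (2*H)*(-1/11) = -3/2 - 2*H/11)
Z(b) = b**(3/2)
1/(Z(9) + r(T)) = 1/(9**(3/2) + (-3/2 - 2*I*sqrt(5)/11)) = 1/(27 + (-3/2 - 2*I*sqrt(5)/11)) = 1/(51/2 - 2*I*sqrt(5)/11)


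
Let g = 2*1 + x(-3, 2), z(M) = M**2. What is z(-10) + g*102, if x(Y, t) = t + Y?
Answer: 202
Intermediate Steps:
x(Y, t) = Y + t
g = 1 (g = 2*1 + (-3 + 2) = 2 - 1 = 1)
z(-10) + g*102 = (-10)**2 + 1*102 = 100 + 102 = 202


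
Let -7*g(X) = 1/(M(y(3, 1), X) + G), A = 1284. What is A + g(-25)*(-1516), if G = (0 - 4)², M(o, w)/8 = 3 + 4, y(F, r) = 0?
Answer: 162163/126 ≈ 1287.0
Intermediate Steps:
M(o, w) = 56 (M(o, w) = 8*(3 + 4) = 8*7 = 56)
G = 16 (G = (-4)² = 16)
g(X) = -1/504 (g(X) = -1/(7*(56 + 16)) = -⅐/72 = -⅐*1/72 = -1/504)
A + g(-25)*(-1516) = 1284 - 1/504*(-1516) = 1284 + 379/126 = 162163/126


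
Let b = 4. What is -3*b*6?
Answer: -72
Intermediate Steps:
-3*b*6 = -3*4*6 = -12*6 = -72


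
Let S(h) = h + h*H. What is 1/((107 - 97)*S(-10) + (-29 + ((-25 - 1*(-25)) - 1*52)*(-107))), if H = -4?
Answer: 1/5835 ≈ 0.00017138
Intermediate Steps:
S(h) = -3*h (S(h) = h + h*(-4) = h - 4*h = -3*h)
1/((107 - 97)*S(-10) + (-29 + ((-25 - 1*(-25)) - 1*52)*(-107))) = 1/((107 - 97)*(-3*(-10)) + (-29 + ((-25 - 1*(-25)) - 1*52)*(-107))) = 1/(10*30 + (-29 + ((-25 + 25) - 52)*(-107))) = 1/(300 + (-29 + (0 - 52)*(-107))) = 1/(300 + (-29 - 52*(-107))) = 1/(300 + (-29 + 5564)) = 1/(300 + 5535) = 1/5835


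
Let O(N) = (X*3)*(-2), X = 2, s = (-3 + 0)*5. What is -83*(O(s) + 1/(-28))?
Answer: 27971/28 ≈ 998.96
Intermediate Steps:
s = -15 (s = -3*5 = -15)
O(N) = -12 (O(N) = (2*3)*(-2) = 6*(-2) = -12)
-83*(O(s) + 1/(-28)) = -83*(-12 + 1/(-28)) = -83*(-12 - 1/28) = -83*(-337/28) = 27971/28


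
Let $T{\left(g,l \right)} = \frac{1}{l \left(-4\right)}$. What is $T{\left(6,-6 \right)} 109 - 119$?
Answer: $- \frac{2747}{24} \approx -114.46$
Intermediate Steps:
$T{\left(g,l \right)} = - \frac{1}{4 l}$ ($T{\left(g,l \right)} = \frac{1}{\left(-4\right) l} = - \frac{1}{4 l}$)
$T{\left(6,-6 \right)} 109 - 119 = - \frac{1}{4 \left(-6\right)} 109 - 119 = \left(- \frac{1}{4}\right) \left(- \frac{1}{6}\right) 109 - 119 = \frac{1}{24} \cdot 109 - 119 = \frac{109}{24} - 119 = - \frac{2747}{24}$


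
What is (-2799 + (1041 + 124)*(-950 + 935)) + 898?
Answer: -19376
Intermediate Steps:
(-2799 + (1041 + 124)*(-950 + 935)) + 898 = (-2799 + 1165*(-15)) + 898 = (-2799 - 17475) + 898 = -20274 + 898 = -19376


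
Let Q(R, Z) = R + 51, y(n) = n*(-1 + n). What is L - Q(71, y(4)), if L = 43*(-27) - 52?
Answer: -1335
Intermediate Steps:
L = -1213 (L = -1161 - 52 = -1213)
Q(R, Z) = 51 + R
L - Q(71, y(4)) = -1213 - (51 + 71) = -1213 - 1*122 = -1213 - 122 = -1335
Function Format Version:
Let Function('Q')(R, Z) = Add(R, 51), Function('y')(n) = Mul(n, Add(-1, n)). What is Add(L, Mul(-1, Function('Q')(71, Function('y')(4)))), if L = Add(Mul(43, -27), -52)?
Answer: -1335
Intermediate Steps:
L = -1213 (L = Add(-1161, -52) = -1213)
Function('Q')(R, Z) = Add(51, R)
Add(L, Mul(-1, Function('Q')(71, Function('y')(4)))) = Add(-1213, Mul(-1, Add(51, 71))) = Add(-1213, Mul(-1, 122)) = Add(-1213, -122) = -1335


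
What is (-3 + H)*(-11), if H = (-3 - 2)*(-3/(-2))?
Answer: 231/2 ≈ 115.50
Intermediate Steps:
H = -15/2 (H = -(-15)*(-1)/2 = -5*3/2 = -15/2 ≈ -7.5000)
(-3 + H)*(-11) = (-3 - 15/2)*(-11) = -21/2*(-11) = 231/2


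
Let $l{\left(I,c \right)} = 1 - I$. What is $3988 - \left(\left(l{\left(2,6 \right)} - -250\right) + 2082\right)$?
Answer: $1657$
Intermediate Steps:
$3988 - \left(\left(l{\left(2,6 \right)} - -250\right) + 2082\right) = 3988 - \left(\left(\left(1 - 2\right) - -250\right) + 2082\right) = 3988 - \left(\left(\left(1 - 2\right) + 250\right) + 2082\right) = 3988 - \left(\left(-1 + 250\right) + 2082\right) = 3988 - \left(249 + 2082\right) = 3988 - 2331 = 1657$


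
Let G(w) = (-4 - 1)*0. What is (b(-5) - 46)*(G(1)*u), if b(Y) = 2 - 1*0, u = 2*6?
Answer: 0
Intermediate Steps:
u = 12
b(Y) = 2 (b(Y) = 2 + 0 = 2)
G(w) = 0 (G(w) = -5*0 = 0)
(b(-5) - 46)*(G(1)*u) = (2 - 46)*(0*12) = -44*0 = 0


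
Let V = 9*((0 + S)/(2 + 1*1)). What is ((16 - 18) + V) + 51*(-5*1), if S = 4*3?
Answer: -221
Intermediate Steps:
S = 12
V = 36 (V = 9*((0 + 12)/(2 + 1*1)) = 9*(12/(2 + 1)) = 9*(12/3) = 9*(12*(⅓)) = 9*4 = 36)
((16 - 18) + V) + 51*(-5*1) = ((16 - 18) + 36) + 51*(-5*1) = (-2 + 36) + 51*(-5) = 34 - 255 = -221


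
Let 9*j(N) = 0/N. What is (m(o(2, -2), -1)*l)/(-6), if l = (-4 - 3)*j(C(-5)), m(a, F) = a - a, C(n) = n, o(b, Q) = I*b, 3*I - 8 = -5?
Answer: 0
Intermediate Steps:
I = 1 (I = 8/3 + (⅓)*(-5) = 8/3 - 5/3 = 1)
o(b, Q) = b (o(b, Q) = 1*b = b)
j(N) = 0 (j(N) = (0/N)/9 = (⅑)*0 = 0)
m(a, F) = 0
l = 0 (l = (-4 - 3)*0 = -7*0 = 0)
(m(o(2, -2), -1)*l)/(-6) = (0*0)/(-6) = 0*(-⅙) = 0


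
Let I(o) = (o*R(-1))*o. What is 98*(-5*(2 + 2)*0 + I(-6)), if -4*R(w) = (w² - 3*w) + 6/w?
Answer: 1764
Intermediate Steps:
R(w) = -3/(2*w) - w²/4 + 3*w/4 (R(w) = -((w² - 3*w) + 6/w)/4 = -(w² - 3*w + 6/w)/4 = -3/(2*w) - w²/4 + 3*w/4)
I(o) = o²/2 (I(o) = (o*((¼)*(-6 + (-1)²*(3 - 1*(-1)))/(-1)))*o = (o*((¼)*(-1)*(-6 + 1*(3 + 1))))*o = (o*((¼)*(-1)*(-6 + 1*4)))*o = (o*((¼)*(-1)*(-6 + 4)))*o = (o*((¼)*(-1)*(-2)))*o = (o*(½))*o = (o/2)*o = o²/2)
98*(-5*(2 + 2)*0 + I(-6)) = 98*(-5*(2 + 2)*0 + (½)*(-6)²) = 98*(-5*4*0 + (½)*36) = 98*(-20*0 + 18) = 98*(0 + 18) = 98*18 = 1764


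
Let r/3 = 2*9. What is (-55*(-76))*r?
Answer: 225720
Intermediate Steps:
r = 54 (r = 3*(2*9) = 3*18 = 54)
(-55*(-76))*r = -55*(-76)*54 = 4180*54 = 225720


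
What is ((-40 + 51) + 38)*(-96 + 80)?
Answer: -784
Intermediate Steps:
((-40 + 51) + 38)*(-96 + 80) = (11 + 38)*(-16) = 49*(-16) = -784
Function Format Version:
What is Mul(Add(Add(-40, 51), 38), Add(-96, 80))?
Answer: -784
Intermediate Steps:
Mul(Add(Add(-40, 51), 38), Add(-96, 80)) = Mul(Add(11, 38), -16) = Mul(49, -16) = -784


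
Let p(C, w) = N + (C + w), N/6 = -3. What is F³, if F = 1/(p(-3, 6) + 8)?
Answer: -1/343 ≈ -0.0029155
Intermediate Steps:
N = -18 (N = 6*(-3) = -18)
p(C, w) = -18 + C + w (p(C, w) = -18 + (C + w) = -18 + C + w)
F = -⅐ (F = 1/((-18 - 3 + 6) + 8) = 1/(-15 + 8) = 1/(-7) = -⅐ ≈ -0.14286)
F³ = (-⅐)³ = -1/343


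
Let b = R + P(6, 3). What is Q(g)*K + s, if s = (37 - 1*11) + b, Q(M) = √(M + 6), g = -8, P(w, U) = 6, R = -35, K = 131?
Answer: -3 + 131*I*√2 ≈ -3.0 + 185.26*I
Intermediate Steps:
b = -29 (b = -35 + 6 = -29)
Q(M) = √(6 + M)
s = -3 (s = (37 - 1*11) - 29 = (37 - 11) - 29 = 26 - 29 = -3)
Q(g)*K + s = √(6 - 8)*131 - 3 = √(-2)*131 - 3 = (I*√2)*131 - 3 = 131*I*√2 - 3 = -3 + 131*I*√2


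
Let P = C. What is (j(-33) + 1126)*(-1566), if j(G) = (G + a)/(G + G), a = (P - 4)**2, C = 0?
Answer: -19400913/11 ≈ -1.7637e+6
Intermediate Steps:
P = 0
a = 16 (a = (0 - 4)**2 = (-4)**2 = 16)
j(G) = (16 + G)/(2*G) (j(G) = (G + 16)/(G + G) = (16 + G)/((2*G)) = (16 + G)*(1/(2*G)) = (16 + G)/(2*G))
(j(-33) + 1126)*(-1566) = ((1/2)*(16 - 33)/(-33) + 1126)*(-1566) = ((1/2)*(-1/33)*(-17) + 1126)*(-1566) = (17/66 + 1126)*(-1566) = (74333/66)*(-1566) = -19400913/11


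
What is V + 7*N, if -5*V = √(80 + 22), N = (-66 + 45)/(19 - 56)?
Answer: 147/37 - √102/5 ≈ 1.9531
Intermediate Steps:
N = 21/37 (N = -21/(-37) = -21*(-1/37) = 21/37 ≈ 0.56757)
V = -√102/5 (V = -√(80 + 22)/5 = -√102/5 ≈ -2.0199)
V + 7*N = -√102/5 + 7*(21/37) = -√102/5 + 147/37 = 147/37 - √102/5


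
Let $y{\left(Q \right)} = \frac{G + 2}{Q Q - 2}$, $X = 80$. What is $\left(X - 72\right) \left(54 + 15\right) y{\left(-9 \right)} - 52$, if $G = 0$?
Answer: $- \frac{3004}{79} \approx -38.025$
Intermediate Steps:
$y{\left(Q \right)} = \frac{2}{-2 + Q^{2}}$ ($y{\left(Q \right)} = \frac{0 + 2}{Q Q - 2} = \frac{2}{Q^{2} - 2} = \frac{2}{-2 + Q^{2}}$)
$\left(X - 72\right) \left(54 + 15\right) y{\left(-9 \right)} - 52 = \left(80 - 72\right) \left(54 + 15\right) \frac{2}{-2 + \left(-9\right)^{2}} - 52 = 8 \cdot 69 \frac{2}{-2 + 81} - 52 = 552 \cdot \frac{2}{79} - 52 = \frac{1104}{79} - 52 = - \frac{3004}{79}$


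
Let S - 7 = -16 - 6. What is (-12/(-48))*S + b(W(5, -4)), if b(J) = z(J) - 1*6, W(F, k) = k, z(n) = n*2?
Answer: -71/4 ≈ -17.750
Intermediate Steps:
z(n) = 2*n
S = -15 (S = 7 + (-16 - 6) = 7 - 22 = -15)
b(J) = -6 + 2*J (b(J) = 2*J - 1*6 = 2*J - 6 = -6 + 2*J)
(-12/(-48))*S + b(W(5, -4)) = -12/(-48)*(-15) + (-6 + 2*(-4)) = -12*(-1/48)*(-15) + (-6 - 8) = (¼)*(-15) - 14 = -15/4 - 14 = -71/4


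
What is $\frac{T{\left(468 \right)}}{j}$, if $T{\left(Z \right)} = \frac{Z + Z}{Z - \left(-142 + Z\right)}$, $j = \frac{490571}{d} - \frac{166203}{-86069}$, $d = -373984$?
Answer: $\frac{15064184723328}{1415335822063} \approx 10.644$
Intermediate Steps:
$j = \frac{19934307353}{32188428896}$ ($j = \frac{490571}{-373984} - \frac{166203}{-86069} = 490571 \left(- \frac{1}{373984}\right) - - \frac{166203}{86069} = - \frac{490571}{373984} + \frac{166203}{86069} = \frac{19934307353}{32188428896} \approx 0.6193$)
$T{\left(Z \right)} = \frac{Z}{71}$ ($T{\left(Z \right)} = \frac{2 Z}{142} = 2 Z \frac{1}{142} = \frac{Z}{71}$)
$\frac{T{\left(468 \right)}}{j} = \frac{\frac{1}{71} \cdot 468}{\frac{19934307353}{32188428896}} = \frac{468}{71} \cdot \frac{32188428896}{19934307353} = \frac{15064184723328}{1415335822063}$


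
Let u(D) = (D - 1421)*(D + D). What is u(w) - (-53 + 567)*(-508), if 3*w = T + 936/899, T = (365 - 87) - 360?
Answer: 2467738114124/7273809 ≈ 3.3926e+5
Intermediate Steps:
T = -82 (T = 278 - 360 = -82)
w = -72782/2697 (w = (-82 + 936/899)/3 = (1/3)*(-72782/899) = -72782/2697 ≈ -26.986)
u(D) = 2*D*(-1421 + D) (u(D) = (-1421 + D)*(2*D) = 2*D*(-1421 + D))
u(w) - (-53 + 567)*(-508) = 2*(-72782/2697)*(-1421 - 72782/2697) - (-53 + 567)*(-508) = 2*(-72782/2697)*(-3905219/2697) - 514*(-508) = 568459298516/7273809 - 1*(-261112) = 568459298516/7273809 + 261112 = 2467738114124/7273809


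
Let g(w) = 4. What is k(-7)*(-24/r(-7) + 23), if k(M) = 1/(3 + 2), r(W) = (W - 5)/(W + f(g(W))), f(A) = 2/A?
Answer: 2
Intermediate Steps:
r(W) = (-5 + W)/(1/2 + W) (r(W) = (W - 5)/(W + 2/4) = (-5 + W)/(W + 2*(1/4)) = (-5 + W)/(W + 1/2) = (-5 + W)/(1/2 + W))
k(M) = 1/5
k(-7)*(-24/r(-7) + 23) = (-24*(1 + 2*(-7))/(2*(-5 - 7)) + 23)/5 = (-24/(2*(-12)/(1 - 14)) + 23)/5 = (-24/(2*(-12)/(-13)) + 23)/5 = (-24/(2*(-1/13)*(-12)) + 23)/5 = (-24/24/13 + 23)/5 = (-24*13/24 + 23)/5 = (-13 + 23)/5 = (1/5)*10 = 2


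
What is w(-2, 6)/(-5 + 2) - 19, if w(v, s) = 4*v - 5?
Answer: -44/3 ≈ -14.667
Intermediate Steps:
w(v, s) = -5 + 4*v
w(-2, 6)/(-5 + 2) - 19 = (-5 + 4*(-2))/(-5 + 2) - 19 = (-5 - 8)/(-3) - 19 = -13*(-⅓) - 19 = 13/3 - 19 = -44/3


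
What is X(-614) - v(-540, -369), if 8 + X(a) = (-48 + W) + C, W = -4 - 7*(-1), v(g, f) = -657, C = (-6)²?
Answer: 640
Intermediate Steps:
C = 36
W = 3 (W = -4 + 7 = 3)
X(a) = -17 (X(a) = -8 + ((-48 + 3) + 36) = -8 + (-45 + 36) = -8 - 9 = -17)
X(-614) - v(-540, -369) = -17 - 1*(-657) = -17 + 657 = 640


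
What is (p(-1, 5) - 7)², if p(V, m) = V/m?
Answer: 1296/25 ≈ 51.840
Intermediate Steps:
(p(-1, 5) - 7)² = (-1/5 - 7)² = (-1*⅕ - 7)² = (-⅕ - 7)² = (-36/5)² = 1296/25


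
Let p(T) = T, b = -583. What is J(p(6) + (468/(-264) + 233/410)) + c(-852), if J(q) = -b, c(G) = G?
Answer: -269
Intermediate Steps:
J(q) = 583 (J(q) = -1*(-583) = 583)
J(p(6) + (468/(-264) + 233/410)) + c(-852) = 583 - 852 = -269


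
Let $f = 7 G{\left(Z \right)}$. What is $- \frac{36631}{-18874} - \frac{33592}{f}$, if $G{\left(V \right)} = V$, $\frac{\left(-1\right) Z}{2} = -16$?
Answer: $- \frac{39113129}{264236} \approx -148.02$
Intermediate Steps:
$Z = 32$ ($Z = \left(-2\right) \left(-16\right) = 32$)
$f = 224$ ($f = 7 \cdot 32 = 224$)
$- \frac{36631}{-18874} - \frac{33592}{f} = - \frac{36631}{-18874} - \frac{33592}{224} = \left(-36631\right) \left(- \frac{1}{18874}\right) - \frac{4199}{28} = \frac{36631}{18874} - \frac{4199}{28} = - \frac{39113129}{264236}$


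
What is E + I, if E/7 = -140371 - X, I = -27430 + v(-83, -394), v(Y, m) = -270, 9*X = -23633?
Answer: -8927242/9 ≈ -9.9192e+5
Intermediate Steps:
X = -23633/9 (X = (⅑)*(-23633) = -23633/9 ≈ -2625.9)
I = -27700 (I = -27430 - 270 = -27700)
E = -8677942/9 (E = 7*(-140371 - 1*(-23633/9)) = 7*(-140371 + 23633/9) = 7*(-1239706/9) = -8677942/9 ≈ -9.6422e+5)
E + I = -8677942/9 - 27700 = -8927242/9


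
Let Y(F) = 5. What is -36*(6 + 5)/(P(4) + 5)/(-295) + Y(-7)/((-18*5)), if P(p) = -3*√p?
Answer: -7423/5310 ≈ -1.3979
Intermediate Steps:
-36*(6 + 5)/(P(4) + 5)/(-295) + Y(-7)/((-18*5)) = -36*(6 + 5)/(-3*√4 + 5)/(-295) + 5/((-18*5)) = -396/(-3*2 + 5)*(-1/295) + 5/(-90) = -396/(-6 + 5)*(-1/295) + 5*(-1/90) = -396/(-1)*(-1/295) - 1/18 = -396*(-1)*(-1/295) - 1/18 = -36*(-11)*(-1/295) - 1/18 = 396*(-1/295) - 1/18 = -396/295 - 1/18 = -7423/5310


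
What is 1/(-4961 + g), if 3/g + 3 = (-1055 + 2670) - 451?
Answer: -387/1919906 ≈ -0.00020157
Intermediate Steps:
g = 1/387 (g = 3/(-3 + ((-1055 + 2670) - 451)) = 3/(-3 + (1615 - 451)) = 3/(-3 + 1164) = 3/1161 = 3*(1/1161) = 1/387 ≈ 0.0025840)
1/(-4961 + g) = 1/(-4961 + 1/387) = 1/(-1919906/387) = -387/1919906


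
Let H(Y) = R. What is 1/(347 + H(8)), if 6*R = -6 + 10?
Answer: 3/1043 ≈ 0.0028763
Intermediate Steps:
R = 2/3 (R = (-6 + 10)/6 = (1/6)*4 = 2/3 ≈ 0.66667)
H(Y) = 2/3
1/(347 + H(8)) = 1/(347 + 2/3) = 1/(1043/3) = 3/1043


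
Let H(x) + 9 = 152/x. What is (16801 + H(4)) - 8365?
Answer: 8465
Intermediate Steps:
H(x) = -9 + 152/x
(16801 + H(4)) - 8365 = (16801 + (-9 + 152/4)) - 8365 = (16801 + (-9 + 152*(¼))) - 8365 = (16801 + (-9 + 38)) - 8365 = (16801 + 29) - 8365 = 16830 - 8365 = 8465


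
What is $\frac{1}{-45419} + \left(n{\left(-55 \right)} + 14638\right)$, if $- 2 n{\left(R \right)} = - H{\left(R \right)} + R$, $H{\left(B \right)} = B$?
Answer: $\frac{664843321}{45419} \approx 14638.0$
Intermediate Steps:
$n{\left(R \right)} = 0$ ($n{\left(R \right)} = - \frac{- R + R}{2} = \left(- \frac{1}{2}\right) 0 = 0$)
$\frac{1}{-45419} + \left(n{\left(-55 \right)} + 14638\right) = \frac{1}{-45419} + \left(0 + 14638\right) = - \frac{1}{45419} + 14638 = \frac{664843321}{45419}$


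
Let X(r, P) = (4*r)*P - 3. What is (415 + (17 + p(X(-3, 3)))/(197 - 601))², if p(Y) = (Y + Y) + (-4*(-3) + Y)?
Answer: 1758711969/10201 ≈ 1.7241e+5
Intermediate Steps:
X(r, P) = -3 + 4*P*r (X(r, P) = 4*P*r - 3 = -3 + 4*P*r)
p(Y) = 12 + 3*Y (p(Y) = 2*Y + (12 + Y) = 12 + 3*Y)
(415 + (17 + p(X(-3, 3)))/(197 - 601))² = (415 + (17 + (12 + 3*(-3 + 4*3*(-3))))/(197 - 601))² = (415 + (17 + (12 + 3*(-3 - 36)))/(-404))² = (415 + (17 + (12 + 3*(-39)))*(-1/404))² = (415 + (17 + (12 - 117))*(-1/404))² = (415 + (17 - 105)*(-1/404))² = (415 - 88*(-1/404))² = (415 + 22/101)² = (41937/101)² = 1758711969/10201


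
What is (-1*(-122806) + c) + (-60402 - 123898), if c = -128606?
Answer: -190100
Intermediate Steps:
(-1*(-122806) + c) + (-60402 - 123898) = (-1*(-122806) - 128606) + (-60402 - 123898) = (122806 - 128606) - 184300 = -5800 - 184300 = -190100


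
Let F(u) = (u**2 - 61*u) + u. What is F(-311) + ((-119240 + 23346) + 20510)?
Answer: 39997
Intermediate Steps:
F(u) = u**2 - 60*u
F(-311) + ((-119240 + 23346) + 20510) = -311*(-60 - 311) + ((-119240 + 23346) + 20510) = -311*(-371) + (-95894 + 20510) = 115381 - 75384 = 39997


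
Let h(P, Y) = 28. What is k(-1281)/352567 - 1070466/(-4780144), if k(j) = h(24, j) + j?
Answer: 185710732895/842660514824 ≈ 0.22039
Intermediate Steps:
k(j) = 28 + j
k(-1281)/352567 - 1070466/(-4780144) = (28 - 1281)/352567 - 1070466/(-4780144) = -1253*1/352567 - 1070466*(-1/4780144) = -1253/352567 + 535233/2390072 = 185710732895/842660514824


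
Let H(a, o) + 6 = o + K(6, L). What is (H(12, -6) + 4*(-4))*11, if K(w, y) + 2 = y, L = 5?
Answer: -275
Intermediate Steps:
K(w, y) = -2 + y
H(a, o) = -3 + o (H(a, o) = -6 + (o + (-2 + 5)) = -6 + (o + 3) = -6 + (3 + o) = -3 + o)
(H(12, -6) + 4*(-4))*11 = ((-3 - 6) + 4*(-4))*11 = (-9 - 16)*11 = -25*11 = -275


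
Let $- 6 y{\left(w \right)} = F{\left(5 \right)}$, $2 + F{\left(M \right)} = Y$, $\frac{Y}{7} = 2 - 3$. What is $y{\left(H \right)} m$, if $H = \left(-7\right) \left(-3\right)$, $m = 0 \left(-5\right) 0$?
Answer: $0$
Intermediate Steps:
$m = 0$ ($m = 0 \cdot 0 = 0$)
$H = 21$
$Y = -7$ ($Y = 7 \left(2 - 3\right) = 7 \left(-1\right) = -7$)
$F{\left(M \right)} = -9$ ($F{\left(M \right)} = -2 - 7 = -9$)
$y{\left(w \right)} = \frac{3}{2}$ ($y{\left(w \right)} = \left(- \frac{1}{6}\right) \left(-9\right) = \frac{3}{2}$)
$y{\left(H \right)} m = \frac{3}{2} \cdot 0 = 0$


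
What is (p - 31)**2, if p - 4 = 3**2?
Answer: 324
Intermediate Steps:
p = 13 (p = 4 + 3**2 = 4 + 9 = 13)
(p - 31)**2 = (13 - 31)**2 = (-18)**2 = 324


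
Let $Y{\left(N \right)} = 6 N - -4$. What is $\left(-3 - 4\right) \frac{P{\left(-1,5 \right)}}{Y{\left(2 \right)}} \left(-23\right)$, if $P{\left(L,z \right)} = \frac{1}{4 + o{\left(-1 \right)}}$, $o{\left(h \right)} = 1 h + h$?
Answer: $\frac{161}{32} \approx 5.0313$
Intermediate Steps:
$Y{\left(N \right)} = 4 + 6 N$ ($Y{\left(N \right)} = 6 N + 4 = 4 + 6 N$)
$o{\left(h \right)} = 2 h$ ($o{\left(h \right)} = h + h = 2 h$)
$P{\left(L,z \right)} = \frac{1}{2}$ ($P{\left(L,z \right)} = \frac{1}{4 + 2 \left(-1\right)} = \frac{1}{4 - 2} = \frac{1}{2}$)
$\left(-3 - 4\right) \frac{P{\left(-1,5 \right)}}{Y{\left(2 \right)}} \left(-23\right) = \left(-3 - 4\right) \frac{1}{2 \left(4 + 6 \cdot 2\right)} \left(-23\right) = \left(-3 - 4\right) \frac{1}{2 \left(4 + 12\right)} \left(-23\right) = - 7 \frac{1}{2 \cdot 16} \left(-23\right) = - 7 \cdot \frac{1}{2} \cdot \frac{1}{16} \left(-23\right) = - 7 \cdot \frac{1}{32} \left(-23\right) = \left(-7\right) \left(- \frac{23}{32}\right) = \frac{161}{32}$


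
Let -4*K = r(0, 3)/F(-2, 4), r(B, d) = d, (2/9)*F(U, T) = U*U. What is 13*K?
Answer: -13/24 ≈ -0.54167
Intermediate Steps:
F(U, T) = 9*U**2/2 (F(U, T) = 9*(U*U)/2 = 9*U**2/2)
K = -1/24 (K = -3/(4*((9/2)*(-2)**2)) = -3/(4*((9/2)*4)) = -3/(4*18) = -1/4*1/6 = -1/24 ≈ -0.041667)
13*K = 13*(-1/24) = -13/24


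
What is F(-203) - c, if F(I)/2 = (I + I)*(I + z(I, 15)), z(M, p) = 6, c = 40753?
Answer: 119211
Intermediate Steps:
F(I) = 4*I*(6 + I) (F(I) = 2*((I + I)*(I + 6)) = 2*((2*I)*(6 + I)) = 2*(2*I*(6 + I)) = 4*I*(6 + I))
F(-203) - c = 4*(-203)*(6 - 203) - 1*40753 = 4*(-203)*(-197) - 40753 = 159964 - 40753 = 119211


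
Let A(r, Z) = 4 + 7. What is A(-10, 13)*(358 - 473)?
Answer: -1265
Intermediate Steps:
A(r, Z) = 11
A(-10, 13)*(358 - 473) = 11*(358 - 473) = 11*(-115) = -1265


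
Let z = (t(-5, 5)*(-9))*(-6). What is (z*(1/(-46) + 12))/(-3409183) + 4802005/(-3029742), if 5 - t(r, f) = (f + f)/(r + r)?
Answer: -376801458504449/237565733178078 ≈ -1.5861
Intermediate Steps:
t(r, f) = 5 - f/r (t(r, f) = 5 - (f + f)/(r + r) = 5 - 2*f/(2*r) = 5 - 2*f*1/(2*r) = 5 - f/r)
z = 324 (z = ((5 - 1*5/(-5))*(-9))*(-6) = ((5 - 1*5*(-1/5))*(-9))*(-6) = ((5 + 1)*(-9))*(-6) = (6*(-9))*(-6) = -54*(-6) = 324)
(z*(1/(-46) + 12))/(-3409183) + 4802005/(-3029742) = (324*(1/(-46) + 12))/(-3409183) + 4802005/(-3029742) = (324*(-1/46 + 12))*(-1/3409183) + 4802005*(-1/3029742) = (324*(551/46))*(-1/3409183) - 4802005/3029742 = (89262/23)*(-1/3409183) - 4802005/3029742 = -89262/78411209 - 4802005/3029742 = -376801458504449/237565733178078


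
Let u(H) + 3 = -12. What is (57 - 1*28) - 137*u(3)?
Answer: 2084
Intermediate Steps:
u(H) = -15 (u(H) = -3 - 12 = -15)
(57 - 1*28) - 137*u(3) = (57 - 1*28) - 137*(-15) = (57 - 28) + 2055 = 29 + 2055 = 2084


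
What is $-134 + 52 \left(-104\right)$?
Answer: $-5542$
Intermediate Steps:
$-134 + 52 \left(-104\right) = -134 - 5408 = -5542$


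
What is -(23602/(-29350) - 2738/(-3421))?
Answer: 191071/50203175 ≈ 0.0038060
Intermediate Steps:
-(23602/(-29350) - 2738/(-3421)) = -(23602*(-1/29350) - 2738*(-1/3421)) = -(-11801/14675 + 2738/3421) = -1*(-191071/50203175) = 191071/50203175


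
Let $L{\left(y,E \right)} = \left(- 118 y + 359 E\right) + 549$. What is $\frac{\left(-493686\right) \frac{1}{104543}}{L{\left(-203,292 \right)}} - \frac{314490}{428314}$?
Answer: $- \frac{2126160450823287}{2895541999027081} \approx -0.73429$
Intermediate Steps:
$L{\left(y,E \right)} = 549 - 118 y + 359 E$
$\frac{\left(-493686\right) \frac{1}{104543}}{L{\left(-203,292 \right)}} - \frac{314490}{428314} = \frac{\left(-493686\right) \frac{1}{104543}}{549 - -23954 + 359 \cdot 292} - \frac{314490}{428314} = \frac{\left(-493686\right) \frac{1}{104543}}{549 + 23954 + 104828} - \frac{157245}{214157} = - \frac{493686}{104543 \cdot 129331} - \frac{157245}{214157} = \left(- \frac{493686}{104543}\right) \frac{1}{129331} - \frac{157245}{214157} = - \frac{493686}{13520650733} - \frac{157245}{214157} = - \frac{2126160450823287}{2895541999027081}$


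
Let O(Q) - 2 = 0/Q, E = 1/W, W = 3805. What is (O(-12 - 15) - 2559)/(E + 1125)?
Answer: -9729385/4280626 ≈ -2.2729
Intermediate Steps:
E = 1/3805 ≈ 0.00026281
O(Q) = 2 (O(Q) = 2 + 0/Q = 2 + 0 = 2)
(O(-12 - 15) - 2559)/(E + 1125) = (2 - 2559)/(1/3805 + 1125) = -2557/4280626/3805 = -2557*3805/4280626 = -9729385/4280626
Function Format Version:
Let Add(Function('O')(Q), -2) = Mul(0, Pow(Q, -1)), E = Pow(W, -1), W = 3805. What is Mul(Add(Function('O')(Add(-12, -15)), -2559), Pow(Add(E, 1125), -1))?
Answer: Rational(-9729385, 4280626) ≈ -2.2729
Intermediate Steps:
E = Rational(1, 3805) (E = Pow(3805, -1) = Rational(1, 3805) ≈ 0.00026281)
Function('O')(Q) = 2 (Function('O')(Q) = Add(2, Mul(0, Pow(Q, -1))) = Add(2, 0) = 2)
Mul(Add(Function('O')(Add(-12, -15)), -2559), Pow(Add(E, 1125), -1)) = Mul(Add(2, -2559), Pow(Add(Rational(1, 3805), 1125), -1)) = Mul(-2557, Pow(Rational(4280626, 3805), -1)) = Mul(-2557, Rational(3805, 4280626)) = Rational(-9729385, 4280626)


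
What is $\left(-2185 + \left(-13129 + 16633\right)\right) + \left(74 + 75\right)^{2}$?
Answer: $23520$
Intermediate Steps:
$\left(-2185 + \left(-13129 + 16633\right)\right) + \left(74 + 75\right)^{2} = \left(-2185 + 3504\right) + 149^{2} = 1319 + 22201 = 23520$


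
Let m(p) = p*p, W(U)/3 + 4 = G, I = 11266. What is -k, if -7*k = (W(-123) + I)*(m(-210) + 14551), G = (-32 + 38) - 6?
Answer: 660058354/7 ≈ 9.4294e+7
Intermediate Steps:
G = 0 (G = 6 - 6 = 0)
W(U) = -12 (W(U) = -12 + 3*0 = -12 + 0 = -12)
m(p) = p²
k = -660058354/7 (k = -(-12 + 11266)*((-210)² + 14551)/7 = -11254*(44100 + 14551)/7 = -11254*58651/7 = -⅐*660058354 = -660058354/7 ≈ -9.4294e+7)
-k = -1*(-660058354/7) = 660058354/7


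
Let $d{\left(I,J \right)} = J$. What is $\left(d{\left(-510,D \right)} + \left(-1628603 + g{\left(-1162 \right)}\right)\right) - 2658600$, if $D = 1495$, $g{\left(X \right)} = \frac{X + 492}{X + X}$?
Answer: $- \frac{4979992361}{1162} \approx -4.2857 \cdot 10^{6}$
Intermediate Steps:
$g{\left(X \right)} = \frac{492 + X}{2 X}$
$\left(d{\left(-510,D \right)} + \left(-1628603 + g{\left(-1162 \right)}\right)\right) - 2658600 = \left(1495 - \left(1628603 - \frac{492 - 1162}{2 \left(-1162\right)}\right)\right) - 2658600 = \left(1495 - \left(1628603 + \frac{1}{2324} \left(-670\right)\right)\right) - 2658600 = \left(1495 + \left(-1628603 + \frac{335}{1162}\right)\right) - 2658600 = \left(1495 - \frac{1892436351}{1162}\right) - 2658600 = - \frac{1890699161}{1162} - 2658600 = - \frac{4979992361}{1162}$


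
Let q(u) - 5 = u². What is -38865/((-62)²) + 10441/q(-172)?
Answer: -1109841281/113740116 ≈ -9.7577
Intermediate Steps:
q(u) = 5 + u²
-38865/((-62)²) + 10441/q(-172) = -38865/((-62)²) + 10441/(5 + (-172)²) = -38865/3844 + 10441/(5 + 29584) = -38865*1/3844 + 10441/29589 = -38865/3844 + 10441*(1/29589) = -38865/3844 + 10441/29589 = -1109841281/113740116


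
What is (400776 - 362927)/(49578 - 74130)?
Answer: -37849/24552 ≈ -1.5416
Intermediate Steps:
(400776 - 362927)/(49578 - 74130) = 37849/(-24552) = 37849*(-1/24552) = -37849/24552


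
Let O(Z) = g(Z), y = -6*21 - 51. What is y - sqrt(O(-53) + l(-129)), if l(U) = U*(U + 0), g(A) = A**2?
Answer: -177 - 5*sqrt(778) ≈ -316.46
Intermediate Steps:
y = -177 (y = -126 - 51 = -177)
l(U) = U**2 (l(U) = U*U = U**2)
O(Z) = Z**2
y - sqrt(O(-53) + l(-129)) = -177 - sqrt((-53)**2 + (-129)**2) = -177 - sqrt(2809 + 16641) = -177 - sqrt(19450) = -177 - 5*sqrt(778)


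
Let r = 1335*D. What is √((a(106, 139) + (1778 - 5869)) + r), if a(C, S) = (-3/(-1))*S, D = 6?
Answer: 4*√271 ≈ 65.848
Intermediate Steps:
a(C, S) = 3*S (a(C, S) = (-3*(-1))*S = 3*S)
r = 8010 (r = 1335*6 = 8010)
√((a(106, 139) + (1778 - 5869)) + r) = √((3*139 + (1778 - 5869)) + 8010) = √((417 - 4091) + 8010) = √(-3674 + 8010) = √4336 = 4*√271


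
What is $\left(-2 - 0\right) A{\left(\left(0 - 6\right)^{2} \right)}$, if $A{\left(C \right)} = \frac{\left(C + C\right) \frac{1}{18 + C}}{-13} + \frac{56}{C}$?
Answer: $- \frac{340}{117} \approx -2.906$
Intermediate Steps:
$A{\left(C \right)} = \frac{56}{C} - \frac{2 C}{13 \left(18 + C\right)}$ ($A{\left(C \right)} = \frac{2 C}{18 + C} \left(- \frac{1}{13}\right) + \frac{56}{C} = - \frac{2 C}{13 \left(18 + C\right)} + \frac{56}{C} = \frac{56}{C} - \frac{2 C}{13 \left(18 + C\right)}$)
$\left(-2 - 0\right) A{\left(\left(0 - 6\right)^{2} \right)} = \left(-2 - 0\right) \frac{2 \left(6552 - \left(\left(0 - 6\right)^{2}\right)^{2} + 364 \left(0 - 6\right)^{2}\right)}{13 \left(0 - 6\right)^{2} \left(18 + \left(0 - 6\right)^{2}\right)} = \left(-2 + 0\right) \frac{2 \left(6552 - \left(\left(-6\right)^{2}\right)^{2} + 364 \left(-6\right)^{2}\right)}{13 \left(-6\right)^{2} \left(18 + \left(-6\right)^{2}\right)} = - 2 \frac{2 \left(6552 - 36^{2} + 364 \cdot 36\right)}{13 \cdot 36 \left(18 + 36\right)} = - 2 \cdot \frac{2}{13} \cdot \frac{1}{36} \cdot \frac{1}{54} \left(6552 - 1296 + 13104\right) = - 2 \cdot \frac{2}{13} \cdot \frac{1}{36} \cdot \frac{1}{54} \cdot 18360 = \left(-2\right) \frac{170}{117} = - \frac{340}{117}$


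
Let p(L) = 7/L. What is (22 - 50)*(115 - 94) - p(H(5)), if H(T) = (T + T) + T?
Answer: -8827/15 ≈ -588.47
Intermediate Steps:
H(T) = 3*T (H(T) = 2*T + T = 3*T)
(22 - 50)*(115 - 94) - p(H(5)) = (22 - 50)*(115 - 94) - 7/(3*5) = -28*21 - 7/15 = -588 - 7/15 = -8827/15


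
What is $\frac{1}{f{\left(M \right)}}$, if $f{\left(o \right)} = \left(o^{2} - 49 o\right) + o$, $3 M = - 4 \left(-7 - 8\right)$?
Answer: $- \frac{1}{560} \approx -0.0017857$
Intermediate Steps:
$M = 20$ ($M = \frac{\left(-4\right) \left(-7 - 8\right)}{3} = \frac{\left(-4\right) \left(-15\right)}{3} = \frac{1}{3} \cdot 60 = 20$)
$f{\left(o \right)} = o^{2} - 48 o$
$\frac{1}{f{\left(M \right)}} = \frac{1}{20 \left(-48 + 20\right)} = \frac{1}{20 \left(-28\right)} = \frac{1}{-560} = - \frac{1}{560}$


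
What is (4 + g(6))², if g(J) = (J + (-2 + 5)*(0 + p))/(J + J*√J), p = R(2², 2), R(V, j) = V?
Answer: 343/25 + 102*√6/25 ≈ 23.714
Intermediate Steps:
p = 4 (p = 2² = 4)
g(J) = (12 + J)/(J + J^(3/2)) (g(J) = (J + (-2 + 5)*(0 + 4))/(J + J*√J) = (J + 3*4)/(J + J^(3/2)) = (J + 12)/(J + J^(3/2)) = (12 + J)/(J + J^(3/2)))
(4 + g(6))² = (4 + (12 + 6)/(6 + 6^(3/2)))² = (4 + 18/(6 + 6*√6))²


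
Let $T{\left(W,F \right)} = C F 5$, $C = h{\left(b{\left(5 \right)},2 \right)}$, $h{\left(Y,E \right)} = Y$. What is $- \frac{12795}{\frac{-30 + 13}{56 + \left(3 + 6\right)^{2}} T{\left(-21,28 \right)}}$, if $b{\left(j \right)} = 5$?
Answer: $\frac{350583}{2380} \approx 147.3$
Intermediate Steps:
$C = 5$
$T{\left(W,F \right)} = 25 F$ ($T{\left(W,F \right)} = 5 F 5 = 5 \cdot 5 F = 25 F$)
$- \frac{12795}{\frac{-30 + 13}{56 + \left(3 + 6\right)^{2}} T{\left(-21,28 \right)}} = - \frac{12795}{\frac{-30 + 13}{56 + \left(3 + 6\right)^{2}} \cdot 25 \cdot 28} = - \frac{12795}{- \frac{17}{56 + 9^{2}} \cdot 700} = - \frac{12795}{- \frac{17}{56 + 81} \cdot 700} = - \frac{12795}{- \frac{17}{137} \cdot 700} = - \frac{12795}{\left(-17\right) \frac{1}{137} \cdot 700} = - \frac{12795}{\left(- \frac{17}{137}\right) 700} = - \frac{12795}{- \frac{11900}{137}} = \left(-12795\right) \left(- \frac{137}{11900}\right) = \frac{350583}{2380}$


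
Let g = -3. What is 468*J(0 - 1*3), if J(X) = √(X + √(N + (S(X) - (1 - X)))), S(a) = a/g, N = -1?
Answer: 468*√(-3 + 2*I) ≈ 257.52 + 850.52*I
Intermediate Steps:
S(a) = -a/3 (S(a) = a/(-3) = a*(-⅓) = -a/3)
J(X) = √(X + √(-2 + 2*X/3)) (J(X) = √(X + √(-1 + (-X/3 - (1 - X)))) = √(X + √(-1 + (-X/3 + (-1 + X)))) = √(X + √(-1 + (-1 + 2*X/3))) = √(X + √(-2 + 2*X/3)))
468*J(0 - 1*3) = 468*(√(9*(0 - 1*3) + 3*√6*√(-3 + (0 - 1*3)))/3) = 468*(√(9*(0 - 3) + 3*√6*√(-3 + (0 - 3)))/3) = 468*(√(9*(-3) + 3*√6*√(-3 - 3))/3) = 468*(√(-27 + 3*√6*√(-6))/3) = 468*(√(-27 + 3*√6*(I*√6))/3) = 468*(√(-27 + 18*I)/3) = 156*√(-27 + 18*I)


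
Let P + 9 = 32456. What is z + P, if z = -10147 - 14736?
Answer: 7564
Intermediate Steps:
P = 32447 (P = -9 + 32456 = 32447)
z = -24883
z + P = -24883 + 32447 = 7564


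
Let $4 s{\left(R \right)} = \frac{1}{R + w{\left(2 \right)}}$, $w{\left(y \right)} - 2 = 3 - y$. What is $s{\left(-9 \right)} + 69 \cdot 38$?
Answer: $\frac{62927}{24} \approx 2622.0$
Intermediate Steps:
$w{\left(y \right)} = 5 - y$ ($w{\left(y \right)} = 2 - \left(-3 + y\right) = 5 - y$)
$s{\left(R \right)} = \frac{1}{4 \left(3 + R\right)}$ ($s{\left(R \right)} = \frac{1}{4 \left(R + \left(5 - 2\right)\right)} = \frac{1}{4 \left(R + 3\right)} = \frac{1}{4 \left(3 + R\right)}$)
$s{\left(-9 \right)} + 69 \cdot 38 = \frac{1}{4 \left(3 - 9\right)} + 69 \cdot 38 = \frac{1}{4 \left(-6\right)} + 2622 = \frac{1}{4} \left(- \frac{1}{6}\right) + 2622 = - \frac{1}{24} + 2622 = \frac{62927}{24}$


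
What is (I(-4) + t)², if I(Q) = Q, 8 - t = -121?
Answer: 15625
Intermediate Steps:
t = 129 (t = 8 - 1*(-121) = 8 + 121 = 129)
(I(-4) + t)² = (-4 + 129)² = 125² = 15625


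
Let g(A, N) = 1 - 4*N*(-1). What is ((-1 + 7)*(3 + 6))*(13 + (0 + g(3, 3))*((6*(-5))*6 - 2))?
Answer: -127062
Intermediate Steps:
g(A, N) = 1 + 4*N (g(A, N) = 1 - (-4)*N = 1 + 4*N)
((-1 + 7)*(3 + 6))*(13 + (0 + g(3, 3))*((6*(-5))*6 - 2)) = ((-1 + 7)*(3 + 6))*(13 + (0 + (1 + 4*3))*((6*(-5))*6 - 2)) = (6*9)*(13 + (0 + (1 + 12))*(-30*6 - 2)) = 54*(13 + (0 + 13)*(-180 - 2)) = 54*(13 + 13*(-182)) = 54*(13 - 2366) = 54*(-2353) = -127062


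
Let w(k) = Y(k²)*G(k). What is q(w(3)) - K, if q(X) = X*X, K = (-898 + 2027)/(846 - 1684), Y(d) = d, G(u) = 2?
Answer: 272641/838 ≈ 325.35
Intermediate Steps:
K = -1129/838 (K = 1129/(-838) = 1129*(-1/838) = -1129/838 ≈ -1.3473)
w(k) = 2*k² (w(k) = k²*2 = 2*k²)
q(X) = X²
q(w(3)) - K = (2*3²)² - 1*(-1129/838) = (2*9)² + 1129/838 = 18² + 1129/838 = 324 + 1129/838 = 272641/838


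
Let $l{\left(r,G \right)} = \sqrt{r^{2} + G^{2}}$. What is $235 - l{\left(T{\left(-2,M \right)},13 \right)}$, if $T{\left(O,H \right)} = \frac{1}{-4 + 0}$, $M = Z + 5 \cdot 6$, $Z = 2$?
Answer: $235 - \frac{\sqrt{2705}}{4} \approx 222.0$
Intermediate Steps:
$M = 32$ ($M = 2 + 5 \cdot 6 = 2 + 30 = 32$)
$T{\left(O,H \right)} = - \frac{1}{4}$ ($T{\left(O,H \right)} = \frac{1}{-4} = - \frac{1}{4}$)
$l{\left(r,G \right)} = \sqrt{G^{2} + r^{2}}$
$235 - l{\left(T{\left(-2,M \right)},13 \right)} = 235 - \sqrt{13^{2} + \left(- \frac{1}{4}\right)^{2}} = 235 - \sqrt{169 + \frac{1}{16}} = 235 - \sqrt{\frac{2705}{16}} = 235 - \frac{\sqrt{2705}}{4}$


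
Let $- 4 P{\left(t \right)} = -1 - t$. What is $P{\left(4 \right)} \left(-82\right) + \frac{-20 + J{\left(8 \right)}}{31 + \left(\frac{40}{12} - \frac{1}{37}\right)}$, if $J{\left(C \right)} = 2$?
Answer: $- \frac{196159}{1904} \approx -103.02$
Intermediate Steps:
$P{\left(t \right)} = \frac{1}{4} + \frac{t}{4}$ ($P{\left(t \right)} = - \frac{-1 - t}{4} = \frac{1}{4} + \frac{t}{4}$)
$P{\left(4 \right)} \left(-82\right) + \frac{-20 + J{\left(8 \right)}}{31 + \left(\frac{40}{12} - \frac{1}{37}\right)} = \left(\frac{1}{4} + \frac{1}{4} \cdot 4\right) \left(-82\right) + \frac{-20 + 2}{31 + \left(\frac{40}{12} - \frac{1}{37}\right)} = \left(\frac{1}{4} + 1\right) \left(-82\right) - \frac{18}{31 + \left(40 \cdot \frac{1}{12} - \frac{1}{37}\right)} = \frac{5}{4} \left(-82\right) - \frac{18}{31 + \left(\frac{10}{3} - \frac{1}{37}\right)} = - \frac{205}{2} - \frac{18}{31 + \frac{367}{111}} = - \frac{205}{2} - \frac{18}{\frac{3808}{111}} = - \frac{205}{2} - \frac{999}{1904} = - \frac{196159}{1904}$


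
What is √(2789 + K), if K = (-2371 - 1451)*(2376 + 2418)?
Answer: I*√18319879 ≈ 4280.2*I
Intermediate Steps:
K = -18322668 (K = -3822*4794 = -18322668)
√(2789 + K) = √(2789 - 18322668) = √(-18319879) = I*√18319879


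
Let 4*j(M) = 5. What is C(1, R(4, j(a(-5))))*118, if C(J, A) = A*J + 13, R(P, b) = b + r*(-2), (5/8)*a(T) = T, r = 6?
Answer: 531/2 ≈ 265.50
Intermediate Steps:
a(T) = 8*T/5
j(M) = 5/4 (j(M) = (¼)*5 = 5/4)
R(P, b) = -12 + b (R(P, b) = b + 6*(-2) = b - 12 = -12 + b)
C(J, A) = 13 + A*J
C(1, R(4, j(a(-5))))*118 = (13 + (-12 + 5/4)*1)*118 = (13 - 43/4*1)*118 = (13 - 43/4)*118 = (9/4)*118 = 531/2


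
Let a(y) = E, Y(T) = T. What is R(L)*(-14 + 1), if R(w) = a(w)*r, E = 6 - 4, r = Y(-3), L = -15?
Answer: 78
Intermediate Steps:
r = -3
E = 2
a(y) = 2
R(w) = -6 (R(w) = 2*(-3) = -6)
R(L)*(-14 + 1) = -6*(-14 + 1) = -6*(-13) = 78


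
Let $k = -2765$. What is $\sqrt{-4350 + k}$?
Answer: $i \sqrt{7115} \approx 84.35 i$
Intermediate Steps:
$\sqrt{-4350 + k} = \sqrt{-4350 - 2765} = \sqrt{-7115} = i \sqrt{7115}$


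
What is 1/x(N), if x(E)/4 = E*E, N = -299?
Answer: 1/357604 ≈ 2.7964e-6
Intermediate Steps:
x(E) = 4*E² (x(E) = 4*(E*E) = 4*E²)
1/x(N) = 1/(4*(-299)²) = 1/(4*89401) = 1/357604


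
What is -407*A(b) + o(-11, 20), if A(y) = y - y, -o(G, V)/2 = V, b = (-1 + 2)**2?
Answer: -40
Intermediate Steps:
b = 1 (b = 1**2 = 1)
o(G, V) = -2*V
A(y) = 0
-407*A(b) + o(-11, 20) = -407*0 - 2*20 = 0 - 40 = -40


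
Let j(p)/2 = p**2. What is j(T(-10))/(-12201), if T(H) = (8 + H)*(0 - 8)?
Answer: -512/12201 ≈ -0.041964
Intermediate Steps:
T(H) = -64 - 8*H (T(H) = (8 + H)*(-8) = -64 - 8*H)
j(p) = 2*p**2
j(T(-10))/(-12201) = (2*(-64 - 8*(-10))**2)/(-12201) = (2*(-64 + 80)**2)*(-1/12201) = (2*16**2)*(-1/12201) = (2*256)*(-1/12201) = 512*(-1/12201) = -512/12201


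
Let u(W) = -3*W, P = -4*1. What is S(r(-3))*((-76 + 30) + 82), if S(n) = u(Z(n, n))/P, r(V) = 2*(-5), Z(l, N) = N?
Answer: -270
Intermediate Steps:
P = -4
r(V) = -10
S(n) = 3*n/4 (S(n) = -3*n/(-4) = -3*n*(-¼) = 3*n/4)
S(r(-3))*((-76 + 30) + 82) = ((¾)*(-10))*((-76 + 30) + 82) = -15*(-46 + 82)/2 = -15/2*36 = -270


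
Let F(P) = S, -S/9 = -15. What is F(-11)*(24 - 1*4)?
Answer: 2700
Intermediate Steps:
S = 135 (S = -9*(-15) = 135)
F(P) = 135
F(-11)*(24 - 1*4) = 135*(24 - 1*4) = 135*(24 - 4) = 135*20 = 2700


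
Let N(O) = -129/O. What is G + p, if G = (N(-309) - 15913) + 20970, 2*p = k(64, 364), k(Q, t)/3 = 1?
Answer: 1042137/206 ≈ 5058.9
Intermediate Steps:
k(Q, t) = 3 (k(Q, t) = 3*1 = 3)
p = 3/2 (p = (½)*3 = 3/2 ≈ 1.5000)
G = 520914/103 (G = (-129/(-309) - 15913) + 20970 = (-129*(-1/309) - 15913) + 20970 = (43/103 - 15913) + 20970 = -1638996/103 + 20970 = 520914/103 ≈ 5057.4)
G + p = 520914/103 + 3/2 = 1042137/206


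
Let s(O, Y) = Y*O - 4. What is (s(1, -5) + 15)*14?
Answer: 84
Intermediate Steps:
s(O, Y) = -4 + O*Y (s(O, Y) = O*Y - 4 = -4 + O*Y)
(s(1, -5) + 15)*14 = ((-4 + 1*(-5)) + 15)*14 = ((-4 - 5) + 15)*14 = (-9 + 15)*14 = 6*14 = 84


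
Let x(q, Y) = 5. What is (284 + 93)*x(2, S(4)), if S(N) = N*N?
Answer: 1885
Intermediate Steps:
S(N) = N²
(284 + 93)*x(2, S(4)) = (284 + 93)*5 = 377*5 = 1885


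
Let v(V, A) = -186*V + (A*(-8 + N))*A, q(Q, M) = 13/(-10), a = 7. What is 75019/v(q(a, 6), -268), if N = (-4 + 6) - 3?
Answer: -53585/461553 ≈ -0.11610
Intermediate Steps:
N = -1 (N = 2 - 3 = -1)
q(Q, M) = -13/10 (q(Q, M) = 13*(-1/10) = -13/10)
v(V, A) = -186*V - 9*A**2 (v(V, A) = -186*V + (A*(-8 - 1))*A = -186*V + (A*(-9))*A = -186*V + (-9*A)*A = -186*V - 9*A**2)
75019/v(q(a, 6), -268) = 75019/(-186*(-13/10) - 9*(-268)**2) = 75019/(1209/5 - 9*71824) = 75019/(1209/5 - 646416) = 75019/(-3230871/5) = 75019*(-5/3230871) = -53585/461553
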